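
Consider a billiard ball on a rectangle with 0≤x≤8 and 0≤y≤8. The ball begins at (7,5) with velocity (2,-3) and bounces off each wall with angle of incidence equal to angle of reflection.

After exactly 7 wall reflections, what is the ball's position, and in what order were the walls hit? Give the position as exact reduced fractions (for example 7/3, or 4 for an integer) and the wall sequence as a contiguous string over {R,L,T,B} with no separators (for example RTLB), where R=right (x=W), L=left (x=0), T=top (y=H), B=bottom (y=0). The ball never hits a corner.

1. t=1/2 → R at (8,7/2); v=(-2,-3)
2. t=7/6 → B at (17/3,0); v=(-2,3)
3. t=8/3 → T at (1/3,8); v=(-2,-3)
4. t=1/6 → L at (0,15/2); v=(2,-3)
5. t=5/2 → B at (5,0); v=(2,3)
6. t=3/2 → R at (8,9/2); v=(-2,3)
7. t=7/6 → T at (17/3,8); v=(-2,-3)

Final position: (17/3,8)
Wall sequence: RBTLBRT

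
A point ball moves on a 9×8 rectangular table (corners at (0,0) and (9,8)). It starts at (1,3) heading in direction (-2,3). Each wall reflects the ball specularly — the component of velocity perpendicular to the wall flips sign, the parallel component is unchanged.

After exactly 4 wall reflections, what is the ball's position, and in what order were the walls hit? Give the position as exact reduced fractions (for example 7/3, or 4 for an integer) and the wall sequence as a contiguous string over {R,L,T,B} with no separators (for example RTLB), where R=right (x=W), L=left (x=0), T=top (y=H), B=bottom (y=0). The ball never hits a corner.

1. t=1/2 → L at (0,9/2); v=(2,3)
2. t=7/6 → T at (7/3,8); v=(2,-3)
3. t=8/3 → B at (23/3,0); v=(2,3)
4. t=2/3 → R at (9,2); v=(-2,3)

Final position: (9,2)
Wall sequence: LTBR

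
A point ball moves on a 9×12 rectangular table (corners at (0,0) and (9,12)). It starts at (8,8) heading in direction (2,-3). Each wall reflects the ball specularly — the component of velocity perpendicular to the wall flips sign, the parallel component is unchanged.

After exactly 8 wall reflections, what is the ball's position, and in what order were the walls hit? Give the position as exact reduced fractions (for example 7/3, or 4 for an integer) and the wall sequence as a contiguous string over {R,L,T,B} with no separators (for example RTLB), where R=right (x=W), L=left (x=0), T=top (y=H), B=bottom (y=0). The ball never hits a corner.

1. t=1/2 → R at (9,13/2); v=(-2,-3)
2. t=13/6 → B at (14/3,0); v=(-2,3)
3. t=7/3 → L at (0,7); v=(2,3)
4. t=5/3 → T at (10/3,12); v=(2,-3)
5. t=17/6 → R at (9,7/2); v=(-2,-3)
6. t=7/6 → B at (20/3,0); v=(-2,3)
7. t=10/3 → L at (0,10); v=(2,3)
8. t=2/3 → T at (4/3,12); v=(2,-3)

Final position: (4/3,12)
Wall sequence: RBLTRBLT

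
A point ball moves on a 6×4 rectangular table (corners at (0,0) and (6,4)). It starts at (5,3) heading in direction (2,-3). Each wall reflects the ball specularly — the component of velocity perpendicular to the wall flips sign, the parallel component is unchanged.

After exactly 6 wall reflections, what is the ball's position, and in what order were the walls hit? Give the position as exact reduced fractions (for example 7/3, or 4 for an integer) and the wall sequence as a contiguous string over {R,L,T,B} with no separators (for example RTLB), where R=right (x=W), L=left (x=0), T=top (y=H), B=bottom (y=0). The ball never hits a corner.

Final position: (3,4)
Wall sequence: RBTLBT

1. t=1/2 → R at (6,3/2); v=(-2,-3)
2. t=1/2 → B at (5,0); v=(-2,3)
3. t=4/3 → T at (7/3,4); v=(-2,-3)
4. t=7/6 → L at (0,1/2); v=(2,-3)
5. t=1/6 → B at (1/3,0); v=(2,3)
6. t=4/3 → T at (3,4); v=(2,-3)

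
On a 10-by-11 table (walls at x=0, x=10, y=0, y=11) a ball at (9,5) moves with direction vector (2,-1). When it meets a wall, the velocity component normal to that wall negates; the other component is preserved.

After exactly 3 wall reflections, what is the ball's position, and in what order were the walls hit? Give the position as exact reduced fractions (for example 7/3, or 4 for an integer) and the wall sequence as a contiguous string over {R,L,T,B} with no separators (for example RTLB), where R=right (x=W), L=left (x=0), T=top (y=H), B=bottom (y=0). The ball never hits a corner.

1. t=1/2 → R at (10,9/2); v=(-2,-1)
2. t=9/2 → B at (1,0); v=(-2,1)
3. t=1/2 → L at (0,1/2); v=(2,1)

Final position: (0,1/2)
Wall sequence: RBL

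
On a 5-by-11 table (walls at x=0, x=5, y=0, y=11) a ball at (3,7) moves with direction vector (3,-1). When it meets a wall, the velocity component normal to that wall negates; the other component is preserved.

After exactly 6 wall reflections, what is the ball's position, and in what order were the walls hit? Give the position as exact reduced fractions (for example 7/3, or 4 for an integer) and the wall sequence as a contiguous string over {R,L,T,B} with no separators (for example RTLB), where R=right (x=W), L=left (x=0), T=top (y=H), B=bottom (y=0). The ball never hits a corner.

1. t=2/3 → R at (5,19/3); v=(-3,-1)
2. t=5/3 → L at (0,14/3); v=(3,-1)
3. t=5/3 → R at (5,3); v=(-3,-1)
4. t=5/3 → L at (0,4/3); v=(3,-1)
5. t=4/3 → B at (4,0); v=(3,1)
6. t=1/3 → R at (5,1/3); v=(-3,1)

Final position: (5,1/3)
Wall sequence: RLRLBR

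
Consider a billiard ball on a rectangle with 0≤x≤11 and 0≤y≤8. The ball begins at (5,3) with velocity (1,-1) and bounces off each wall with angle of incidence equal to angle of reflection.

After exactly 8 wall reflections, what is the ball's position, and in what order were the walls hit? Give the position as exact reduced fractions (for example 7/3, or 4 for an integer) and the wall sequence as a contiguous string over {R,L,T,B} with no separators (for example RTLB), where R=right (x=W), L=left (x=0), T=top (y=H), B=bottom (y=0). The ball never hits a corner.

1. t=3 → B at (8,0); v=(1,1)
2. t=3 → R at (11,3); v=(-1,1)
3. t=5 → T at (6,8); v=(-1,-1)
4. t=6 → L at (0,2); v=(1,-1)
5. t=2 → B at (2,0); v=(1,1)
6. t=8 → T at (10,8); v=(1,-1)
7. t=1 → R at (11,7); v=(-1,-1)
8. t=7 → B at (4,0); v=(-1,1)

Final position: (4,0)
Wall sequence: BRTLBTRB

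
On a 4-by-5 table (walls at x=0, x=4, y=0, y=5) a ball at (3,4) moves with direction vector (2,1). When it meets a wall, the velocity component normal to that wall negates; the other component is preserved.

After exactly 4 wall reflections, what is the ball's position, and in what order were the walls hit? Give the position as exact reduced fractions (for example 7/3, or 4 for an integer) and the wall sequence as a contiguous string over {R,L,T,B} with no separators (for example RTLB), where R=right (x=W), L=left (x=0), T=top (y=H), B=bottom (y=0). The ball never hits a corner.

Final position: (4,3/2)
Wall sequence: RTLR

1. t=1/2 → R at (4,9/2); v=(-2,1)
2. t=1/2 → T at (3,5); v=(-2,-1)
3. t=3/2 → L at (0,7/2); v=(2,-1)
4. t=2 → R at (4,3/2); v=(-2,-1)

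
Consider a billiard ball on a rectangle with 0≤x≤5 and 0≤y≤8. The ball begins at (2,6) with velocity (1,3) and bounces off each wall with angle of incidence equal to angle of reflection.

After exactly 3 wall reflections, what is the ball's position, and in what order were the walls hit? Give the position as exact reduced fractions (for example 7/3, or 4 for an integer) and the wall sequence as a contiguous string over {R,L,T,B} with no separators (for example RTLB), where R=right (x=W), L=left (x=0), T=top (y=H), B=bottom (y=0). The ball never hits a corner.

Final position: (14/3,0)
Wall sequence: TRB

1. t=2/3 → T at (8/3,8); v=(1,-3)
2. t=7/3 → R at (5,1); v=(-1,-3)
3. t=1/3 → B at (14/3,0); v=(-1,3)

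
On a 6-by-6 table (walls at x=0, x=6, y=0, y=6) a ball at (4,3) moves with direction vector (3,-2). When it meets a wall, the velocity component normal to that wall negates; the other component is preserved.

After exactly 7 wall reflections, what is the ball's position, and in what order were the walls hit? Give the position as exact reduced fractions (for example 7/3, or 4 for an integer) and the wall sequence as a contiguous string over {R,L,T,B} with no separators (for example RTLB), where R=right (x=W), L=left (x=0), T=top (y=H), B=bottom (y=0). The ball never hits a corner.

Final position: (5/2,0)
Wall sequence: RBLTRLB

1. t=2/3 → R at (6,5/3); v=(-3,-2)
2. t=5/6 → B at (7/2,0); v=(-3,2)
3. t=7/6 → L at (0,7/3); v=(3,2)
4. t=11/6 → T at (11/2,6); v=(3,-2)
5. t=1/6 → R at (6,17/3); v=(-3,-2)
6. t=2 → L at (0,5/3); v=(3,-2)
7. t=5/6 → B at (5/2,0); v=(3,2)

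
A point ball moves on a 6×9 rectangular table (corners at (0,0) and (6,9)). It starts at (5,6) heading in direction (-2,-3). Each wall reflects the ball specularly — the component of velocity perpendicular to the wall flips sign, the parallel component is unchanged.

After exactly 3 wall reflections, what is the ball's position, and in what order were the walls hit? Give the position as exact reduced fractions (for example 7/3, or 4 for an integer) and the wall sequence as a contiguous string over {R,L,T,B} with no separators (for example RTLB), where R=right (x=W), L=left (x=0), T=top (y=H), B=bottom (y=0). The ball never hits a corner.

Final position: (5,9)
Wall sequence: BLT

1. t=2 → B at (1,0); v=(-2,3)
2. t=1/2 → L at (0,3/2); v=(2,3)
3. t=5/2 → T at (5,9); v=(2,-3)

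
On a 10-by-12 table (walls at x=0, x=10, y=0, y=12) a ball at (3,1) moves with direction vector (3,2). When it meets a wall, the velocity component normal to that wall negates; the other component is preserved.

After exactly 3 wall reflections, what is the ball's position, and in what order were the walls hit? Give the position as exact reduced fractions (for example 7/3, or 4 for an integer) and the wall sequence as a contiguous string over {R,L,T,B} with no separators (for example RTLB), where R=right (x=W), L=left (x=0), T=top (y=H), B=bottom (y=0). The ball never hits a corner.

Final position: (0,35/3)
Wall sequence: RTL

1. t=7/3 → R at (10,17/3); v=(-3,2)
2. t=19/6 → T at (1/2,12); v=(-3,-2)
3. t=1/6 → L at (0,35/3); v=(3,-2)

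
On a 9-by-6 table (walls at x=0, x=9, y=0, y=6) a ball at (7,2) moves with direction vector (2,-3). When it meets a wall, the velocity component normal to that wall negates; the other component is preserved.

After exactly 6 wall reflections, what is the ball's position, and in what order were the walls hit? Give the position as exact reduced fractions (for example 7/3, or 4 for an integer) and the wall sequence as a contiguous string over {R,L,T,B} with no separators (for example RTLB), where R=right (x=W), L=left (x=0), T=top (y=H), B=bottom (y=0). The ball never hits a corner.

1. t=2/3 → B at (25/3,0); v=(2,3)
2. t=1/3 → R at (9,1); v=(-2,3)
3. t=5/3 → T at (17/3,6); v=(-2,-3)
4. t=2 → B at (5/3,0); v=(-2,3)
5. t=5/6 → L at (0,5/2); v=(2,3)
6. t=7/6 → T at (7/3,6); v=(2,-3)

Final position: (7/3,6)
Wall sequence: BRTBLT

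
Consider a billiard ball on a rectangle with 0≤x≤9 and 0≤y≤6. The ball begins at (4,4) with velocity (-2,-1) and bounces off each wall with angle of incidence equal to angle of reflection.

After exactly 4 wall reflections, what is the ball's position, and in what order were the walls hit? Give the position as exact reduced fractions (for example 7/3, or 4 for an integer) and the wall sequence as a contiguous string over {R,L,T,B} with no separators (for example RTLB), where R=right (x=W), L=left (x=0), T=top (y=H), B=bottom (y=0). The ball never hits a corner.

1. t=2 → L at (0,2); v=(2,-1)
2. t=2 → B at (4,0); v=(2,1)
3. t=5/2 → R at (9,5/2); v=(-2,1)
4. t=7/2 → T at (2,6); v=(-2,-1)

Final position: (2,6)
Wall sequence: LBRT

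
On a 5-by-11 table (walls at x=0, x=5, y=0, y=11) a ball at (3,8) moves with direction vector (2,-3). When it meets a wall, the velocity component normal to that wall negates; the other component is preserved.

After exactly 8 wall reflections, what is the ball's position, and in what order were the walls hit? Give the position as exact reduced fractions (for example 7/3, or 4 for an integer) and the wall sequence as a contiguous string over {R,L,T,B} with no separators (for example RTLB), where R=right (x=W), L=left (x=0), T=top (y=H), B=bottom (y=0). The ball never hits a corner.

Final position: (5,3)
Wall sequence: RBLRTLBR

1. t=1 → R at (5,5); v=(-2,-3)
2. t=5/3 → B at (5/3,0); v=(-2,3)
3. t=5/6 → L at (0,5/2); v=(2,3)
4. t=5/2 → R at (5,10); v=(-2,3)
5. t=1/3 → T at (13/3,11); v=(-2,-3)
6. t=13/6 → L at (0,9/2); v=(2,-3)
7. t=3/2 → B at (3,0); v=(2,3)
8. t=1 → R at (5,3); v=(-2,3)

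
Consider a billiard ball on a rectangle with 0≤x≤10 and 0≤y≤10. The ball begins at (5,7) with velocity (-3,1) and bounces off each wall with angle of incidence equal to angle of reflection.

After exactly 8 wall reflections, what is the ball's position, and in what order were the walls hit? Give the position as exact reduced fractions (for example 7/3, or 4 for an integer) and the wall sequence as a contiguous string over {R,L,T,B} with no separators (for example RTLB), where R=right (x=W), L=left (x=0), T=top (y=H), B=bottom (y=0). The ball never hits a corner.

Final position: (10,16/3)
Wall sequence: LTRLRBLR

1. t=5/3 → L at (0,26/3); v=(3,1)
2. t=4/3 → T at (4,10); v=(3,-1)
3. t=2 → R at (10,8); v=(-3,-1)
4. t=10/3 → L at (0,14/3); v=(3,-1)
5. t=10/3 → R at (10,4/3); v=(-3,-1)
6. t=4/3 → B at (6,0); v=(-3,1)
7. t=2 → L at (0,2); v=(3,1)
8. t=10/3 → R at (10,16/3); v=(-3,1)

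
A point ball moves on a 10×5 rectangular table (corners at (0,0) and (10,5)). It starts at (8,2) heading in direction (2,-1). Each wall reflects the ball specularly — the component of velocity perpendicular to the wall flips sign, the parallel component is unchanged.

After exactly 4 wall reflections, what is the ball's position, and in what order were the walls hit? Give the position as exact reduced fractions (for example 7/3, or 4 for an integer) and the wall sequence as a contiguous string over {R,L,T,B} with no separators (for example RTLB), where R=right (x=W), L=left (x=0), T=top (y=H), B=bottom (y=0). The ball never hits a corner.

Final position: (2,5)
Wall sequence: RBLT

1. t=1 → R at (10,1); v=(-2,-1)
2. t=1 → B at (8,0); v=(-2,1)
3. t=4 → L at (0,4); v=(2,1)
4. t=1 → T at (2,5); v=(2,-1)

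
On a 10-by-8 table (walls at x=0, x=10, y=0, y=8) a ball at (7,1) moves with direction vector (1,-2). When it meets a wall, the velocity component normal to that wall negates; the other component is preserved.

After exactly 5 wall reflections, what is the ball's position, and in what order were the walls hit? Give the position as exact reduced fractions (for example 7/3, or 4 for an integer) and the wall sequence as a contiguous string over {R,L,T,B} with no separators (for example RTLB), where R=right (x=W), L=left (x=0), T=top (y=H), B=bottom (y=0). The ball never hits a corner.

1. t=1/2 → B at (15/2,0); v=(1,2)
2. t=5/2 → R at (10,5); v=(-1,2)
3. t=3/2 → T at (17/2,8); v=(-1,-2)
4. t=4 → B at (9/2,0); v=(-1,2)
5. t=4 → T at (1/2,8); v=(-1,-2)

Final position: (1/2,8)
Wall sequence: BRTBT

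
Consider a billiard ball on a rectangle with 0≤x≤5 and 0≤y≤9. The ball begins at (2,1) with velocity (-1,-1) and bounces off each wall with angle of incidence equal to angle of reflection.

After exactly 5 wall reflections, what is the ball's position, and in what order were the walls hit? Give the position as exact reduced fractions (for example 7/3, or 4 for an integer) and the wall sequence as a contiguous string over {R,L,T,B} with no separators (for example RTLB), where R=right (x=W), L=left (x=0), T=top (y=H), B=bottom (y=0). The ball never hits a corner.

1. t=1 → B at (1,0); v=(-1,1)
2. t=1 → L at (0,1); v=(1,1)
3. t=5 → R at (5,6); v=(-1,1)
4. t=3 → T at (2,9); v=(-1,-1)
5. t=2 → L at (0,7); v=(1,-1)

Final position: (0,7)
Wall sequence: BLRTL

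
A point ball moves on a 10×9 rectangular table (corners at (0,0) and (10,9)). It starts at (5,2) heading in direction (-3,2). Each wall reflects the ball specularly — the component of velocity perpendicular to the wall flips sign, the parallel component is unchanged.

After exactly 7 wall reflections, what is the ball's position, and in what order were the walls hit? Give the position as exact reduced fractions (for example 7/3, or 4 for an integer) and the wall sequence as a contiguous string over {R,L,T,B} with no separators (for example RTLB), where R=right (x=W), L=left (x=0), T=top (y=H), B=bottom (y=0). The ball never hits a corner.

Final position: (15/2,9)
Wall sequence: LTRBLRT

1. t=5/3 → L at (0,16/3); v=(3,2)
2. t=11/6 → T at (11/2,9); v=(3,-2)
3. t=3/2 → R at (10,6); v=(-3,-2)
4. t=3 → B at (1,0); v=(-3,2)
5. t=1/3 → L at (0,2/3); v=(3,2)
6. t=10/3 → R at (10,22/3); v=(-3,2)
7. t=5/6 → T at (15/2,9); v=(-3,-2)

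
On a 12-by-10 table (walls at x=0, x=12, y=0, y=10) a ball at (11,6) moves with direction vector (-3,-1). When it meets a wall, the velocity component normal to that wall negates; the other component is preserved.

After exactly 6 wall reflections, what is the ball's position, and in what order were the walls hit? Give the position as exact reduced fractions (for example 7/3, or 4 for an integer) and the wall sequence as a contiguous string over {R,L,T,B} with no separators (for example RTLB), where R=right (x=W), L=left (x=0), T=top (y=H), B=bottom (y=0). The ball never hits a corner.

Final position: (11,10)
Wall sequence: LBRLRT

1. t=11/3 → L at (0,7/3); v=(3,-1)
2. t=7/3 → B at (7,0); v=(3,1)
3. t=5/3 → R at (12,5/3); v=(-3,1)
4. t=4 → L at (0,17/3); v=(3,1)
5. t=4 → R at (12,29/3); v=(-3,1)
6. t=1/3 → T at (11,10); v=(-3,-1)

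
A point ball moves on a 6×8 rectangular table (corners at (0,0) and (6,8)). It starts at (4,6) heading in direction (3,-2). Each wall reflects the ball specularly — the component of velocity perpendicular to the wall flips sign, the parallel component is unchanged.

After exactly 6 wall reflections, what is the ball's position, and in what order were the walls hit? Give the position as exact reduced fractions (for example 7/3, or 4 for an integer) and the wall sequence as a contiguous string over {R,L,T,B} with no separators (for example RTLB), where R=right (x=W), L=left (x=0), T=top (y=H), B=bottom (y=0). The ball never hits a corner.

1. t=2/3 → R at (6,14/3); v=(-3,-2)
2. t=2 → L at (0,2/3); v=(3,-2)
3. t=1/3 → B at (1,0); v=(3,2)
4. t=5/3 → R at (6,10/3); v=(-3,2)
5. t=2 → L at (0,22/3); v=(3,2)
6. t=1/3 → T at (1,8); v=(3,-2)

Final position: (1,8)
Wall sequence: RLBRLT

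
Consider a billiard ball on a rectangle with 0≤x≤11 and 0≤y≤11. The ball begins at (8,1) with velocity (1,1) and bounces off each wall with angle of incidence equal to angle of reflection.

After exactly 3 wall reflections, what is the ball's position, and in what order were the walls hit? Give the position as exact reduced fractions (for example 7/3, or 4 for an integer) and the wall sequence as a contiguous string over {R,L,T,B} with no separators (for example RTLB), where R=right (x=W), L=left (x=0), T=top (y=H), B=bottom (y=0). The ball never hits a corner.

1. t=3 → R at (11,4); v=(-1,1)
2. t=7 → T at (4,11); v=(-1,-1)
3. t=4 → L at (0,7); v=(1,-1)

Final position: (0,7)
Wall sequence: RTL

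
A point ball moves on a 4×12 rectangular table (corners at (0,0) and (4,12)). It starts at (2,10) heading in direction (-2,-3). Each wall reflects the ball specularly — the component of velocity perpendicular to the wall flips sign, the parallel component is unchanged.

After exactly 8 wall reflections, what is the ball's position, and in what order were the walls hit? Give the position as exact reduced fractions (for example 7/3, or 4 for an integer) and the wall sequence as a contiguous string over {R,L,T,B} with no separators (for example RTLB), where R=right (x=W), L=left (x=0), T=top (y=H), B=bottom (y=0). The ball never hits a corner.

Final position: (4,1)
Wall sequence: LRBLRTLR

1. t=1 → L at (0,7); v=(2,-3)
2. t=2 → R at (4,1); v=(-2,-3)
3. t=1/3 → B at (10/3,0); v=(-2,3)
4. t=5/3 → L at (0,5); v=(2,3)
5. t=2 → R at (4,11); v=(-2,3)
6. t=1/3 → T at (10/3,12); v=(-2,-3)
7. t=5/3 → L at (0,7); v=(2,-3)
8. t=2 → R at (4,1); v=(-2,-3)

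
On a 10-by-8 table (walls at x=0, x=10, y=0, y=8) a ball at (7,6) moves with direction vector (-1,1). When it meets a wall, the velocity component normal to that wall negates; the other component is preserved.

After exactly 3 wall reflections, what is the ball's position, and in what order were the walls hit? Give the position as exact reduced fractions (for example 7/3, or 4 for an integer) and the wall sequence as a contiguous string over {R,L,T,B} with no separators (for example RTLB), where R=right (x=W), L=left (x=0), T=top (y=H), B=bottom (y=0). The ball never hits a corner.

Final position: (3,0)
Wall sequence: TLB

1. t=2 → T at (5,8); v=(-1,-1)
2. t=5 → L at (0,3); v=(1,-1)
3. t=3 → B at (3,0); v=(1,1)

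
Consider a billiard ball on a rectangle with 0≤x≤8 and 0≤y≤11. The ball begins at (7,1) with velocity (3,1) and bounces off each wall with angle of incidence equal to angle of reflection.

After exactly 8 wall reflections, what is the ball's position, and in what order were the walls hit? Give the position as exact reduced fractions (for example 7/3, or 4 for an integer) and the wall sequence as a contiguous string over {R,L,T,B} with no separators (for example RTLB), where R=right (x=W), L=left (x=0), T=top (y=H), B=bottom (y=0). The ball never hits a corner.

1. t=1/3 → R at (8,4/3); v=(-3,1)
2. t=8/3 → L at (0,4); v=(3,1)
3. t=8/3 → R at (8,20/3); v=(-3,1)
4. t=8/3 → L at (0,28/3); v=(3,1)
5. t=5/3 → T at (5,11); v=(3,-1)
6. t=1 → R at (8,10); v=(-3,-1)
7. t=8/3 → L at (0,22/3); v=(3,-1)
8. t=8/3 → R at (8,14/3); v=(-3,-1)

Final position: (8,14/3)
Wall sequence: RLRLTRLR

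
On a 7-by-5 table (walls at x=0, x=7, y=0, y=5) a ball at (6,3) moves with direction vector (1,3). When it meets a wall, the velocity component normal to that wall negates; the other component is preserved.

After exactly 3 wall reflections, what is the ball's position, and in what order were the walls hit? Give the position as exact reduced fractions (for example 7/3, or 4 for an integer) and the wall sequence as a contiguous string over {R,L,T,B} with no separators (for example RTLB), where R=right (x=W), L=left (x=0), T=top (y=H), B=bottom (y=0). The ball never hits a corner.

Final position: (17/3,0)
Wall sequence: TRB

1. t=2/3 → T at (20/3,5); v=(1,-3)
2. t=1/3 → R at (7,4); v=(-1,-3)
3. t=4/3 → B at (17/3,0); v=(-1,3)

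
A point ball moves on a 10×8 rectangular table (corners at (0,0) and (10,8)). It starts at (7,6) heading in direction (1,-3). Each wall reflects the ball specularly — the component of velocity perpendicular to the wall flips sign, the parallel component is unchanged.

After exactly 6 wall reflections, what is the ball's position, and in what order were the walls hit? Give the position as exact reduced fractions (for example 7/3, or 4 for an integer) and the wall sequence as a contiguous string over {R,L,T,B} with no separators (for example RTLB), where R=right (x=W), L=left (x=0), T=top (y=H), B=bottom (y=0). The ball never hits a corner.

1. t=2 → B at (9,0); v=(1,3)
2. t=1 → R at (10,3); v=(-1,3)
3. t=5/3 → T at (25/3,8); v=(-1,-3)
4. t=8/3 → B at (17/3,0); v=(-1,3)
5. t=8/3 → T at (3,8); v=(-1,-3)
6. t=8/3 → B at (1/3,0); v=(-1,3)

Final position: (1/3,0)
Wall sequence: BRTBTB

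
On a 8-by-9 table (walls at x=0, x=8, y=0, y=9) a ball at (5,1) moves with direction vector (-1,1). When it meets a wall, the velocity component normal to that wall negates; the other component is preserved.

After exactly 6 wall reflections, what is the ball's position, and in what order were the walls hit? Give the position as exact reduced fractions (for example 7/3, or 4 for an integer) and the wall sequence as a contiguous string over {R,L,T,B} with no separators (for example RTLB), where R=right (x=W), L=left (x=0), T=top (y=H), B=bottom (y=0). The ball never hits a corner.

Final position: (5,9)
Wall sequence: LTRBLT

1. t=5 → L at (0,6); v=(1,1)
2. t=3 → T at (3,9); v=(1,-1)
3. t=5 → R at (8,4); v=(-1,-1)
4. t=4 → B at (4,0); v=(-1,1)
5. t=4 → L at (0,4); v=(1,1)
6. t=5 → T at (5,9); v=(1,-1)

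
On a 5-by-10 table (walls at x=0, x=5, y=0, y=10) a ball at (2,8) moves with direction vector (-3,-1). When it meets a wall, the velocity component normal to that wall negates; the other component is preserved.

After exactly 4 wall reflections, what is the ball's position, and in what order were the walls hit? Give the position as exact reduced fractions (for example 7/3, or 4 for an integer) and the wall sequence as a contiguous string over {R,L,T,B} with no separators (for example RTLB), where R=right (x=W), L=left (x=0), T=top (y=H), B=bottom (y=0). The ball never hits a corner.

Final position: (5,7/3)
Wall sequence: LRLR

1. t=2/3 → L at (0,22/3); v=(3,-1)
2. t=5/3 → R at (5,17/3); v=(-3,-1)
3. t=5/3 → L at (0,4); v=(3,-1)
4. t=5/3 → R at (5,7/3); v=(-3,-1)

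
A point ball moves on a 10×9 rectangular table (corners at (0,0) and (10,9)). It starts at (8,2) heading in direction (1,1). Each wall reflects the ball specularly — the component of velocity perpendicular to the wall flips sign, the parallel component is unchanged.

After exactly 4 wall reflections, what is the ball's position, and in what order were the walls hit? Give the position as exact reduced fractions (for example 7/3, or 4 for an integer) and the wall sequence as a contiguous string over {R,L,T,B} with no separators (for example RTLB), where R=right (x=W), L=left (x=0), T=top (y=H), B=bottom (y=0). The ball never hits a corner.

Final position: (4,0)
Wall sequence: RTLB

1. t=2 → R at (10,4); v=(-1,1)
2. t=5 → T at (5,9); v=(-1,-1)
3. t=5 → L at (0,4); v=(1,-1)
4. t=4 → B at (4,0); v=(1,1)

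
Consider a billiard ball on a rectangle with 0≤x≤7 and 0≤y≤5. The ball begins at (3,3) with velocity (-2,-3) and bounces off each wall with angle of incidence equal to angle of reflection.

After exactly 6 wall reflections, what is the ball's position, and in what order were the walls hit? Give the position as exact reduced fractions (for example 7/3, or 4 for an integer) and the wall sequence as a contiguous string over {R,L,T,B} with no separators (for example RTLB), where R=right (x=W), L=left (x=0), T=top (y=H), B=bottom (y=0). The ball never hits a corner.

1. t=1 → B at (1,0); v=(-2,3)
2. t=1/2 → L at (0,3/2); v=(2,3)
3. t=7/6 → T at (7/3,5); v=(2,-3)
4. t=5/3 → B at (17/3,0); v=(2,3)
5. t=2/3 → R at (7,2); v=(-2,3)
6. t=1 → T at (5,5); v=(-2,-3)

Final position: (5,5)
Wall sequence: BLTBRT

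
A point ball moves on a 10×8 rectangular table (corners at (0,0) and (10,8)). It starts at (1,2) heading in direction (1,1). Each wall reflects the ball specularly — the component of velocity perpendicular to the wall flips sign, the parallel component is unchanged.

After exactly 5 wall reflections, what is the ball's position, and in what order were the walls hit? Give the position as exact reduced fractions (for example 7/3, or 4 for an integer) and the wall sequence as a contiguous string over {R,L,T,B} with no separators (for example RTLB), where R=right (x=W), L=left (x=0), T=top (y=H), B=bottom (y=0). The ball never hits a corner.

Final position: (3,8)
Wall sequence: TRBLT

1. t=6 → T at (7,8); v=(1,-1)
2. t=3 → R at (10,5); v=(-1,-1)
3. t=5 → B at (5,0); v=(-1,1)
4. t=5 → L at (0,5); v=(1,1)
5. t=3 → T at (3,8); v=(1,-1)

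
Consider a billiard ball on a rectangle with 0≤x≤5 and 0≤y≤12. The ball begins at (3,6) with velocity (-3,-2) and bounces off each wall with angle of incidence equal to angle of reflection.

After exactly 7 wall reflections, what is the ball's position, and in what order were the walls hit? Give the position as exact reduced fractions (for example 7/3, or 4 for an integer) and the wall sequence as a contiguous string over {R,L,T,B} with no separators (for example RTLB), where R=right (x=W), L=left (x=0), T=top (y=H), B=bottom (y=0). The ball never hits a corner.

Final position: (4,12)
Wall sequence: LRBLRLT

1. t=1 → L at (0,4); v=(3,-2)
2. t=5/3 → R at (5,2/3); v=(-3,-2)
3. t=1/3 → B at (4,0); v=(-3,2)
4. t=4/3 → L at (0,8/3); v=(3,2)
5. t=5/3 → R at (5,6); v=(-3,2)
6. t=5/3 → L at (0,28/3); v=(3,2)
7. t=4/3 → T at (4,12); v=(3,-2)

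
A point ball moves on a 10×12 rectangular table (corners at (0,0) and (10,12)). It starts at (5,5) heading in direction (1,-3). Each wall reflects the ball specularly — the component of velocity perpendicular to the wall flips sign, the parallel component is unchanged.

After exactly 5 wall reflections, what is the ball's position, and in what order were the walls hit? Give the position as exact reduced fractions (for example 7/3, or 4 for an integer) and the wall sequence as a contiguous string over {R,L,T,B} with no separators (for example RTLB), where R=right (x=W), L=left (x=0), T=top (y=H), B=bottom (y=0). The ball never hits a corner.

Final position: (4/3,12)
Wall sequence: BRTBT

1. t=5/3 → B at (20/3,0); v=(1,3)
2. t=10/3 → R at (10,10); v=(-1,3)
3. t=2/3 → T at (28/3,12); v=(-1,-3)
4. t=4 → B at (16/3,0); v=(-1,3)
5. t=4 → T at (4/3,12); v=(-1,-3)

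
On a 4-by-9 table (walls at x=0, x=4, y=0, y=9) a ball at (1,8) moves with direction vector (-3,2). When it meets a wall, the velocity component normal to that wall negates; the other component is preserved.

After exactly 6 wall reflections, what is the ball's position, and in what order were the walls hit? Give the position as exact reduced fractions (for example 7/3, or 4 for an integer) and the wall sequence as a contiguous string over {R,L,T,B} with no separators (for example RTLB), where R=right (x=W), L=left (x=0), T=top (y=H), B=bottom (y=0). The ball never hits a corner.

1. t=1/3 → L at (0,26/3); v=(3,2)
2. t=1/6 → T at (1/2,9); v=(3,-2)
3. t=7/6 → R at (4,20/3); v=(-3,-2)
4. t=4/3 → L at (0,4); v=(3,-2)
5. t=4/3 → R at (4,4/3); v=(-3,-2)
6. t=2/3 → B at (2,0); v=(-3,2)

Final position: (2,0)
Wall sequence: LTRLRB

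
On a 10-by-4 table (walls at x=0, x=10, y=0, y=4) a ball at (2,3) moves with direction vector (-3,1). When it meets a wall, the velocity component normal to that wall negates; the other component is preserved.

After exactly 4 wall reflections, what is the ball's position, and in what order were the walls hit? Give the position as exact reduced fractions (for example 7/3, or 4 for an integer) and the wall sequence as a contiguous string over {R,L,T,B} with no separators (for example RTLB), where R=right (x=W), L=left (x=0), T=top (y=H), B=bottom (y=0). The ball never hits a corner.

1. t=2/3 → L at (0,11/3); v=(3,1)
2. t=1/3 → T at (1,4); v=(3,-1)
3. t=3 → R at (10,1); v=(-3,-1)
4. t=1 → B at (7,0); v=(-3,1)

Final position: (7,0)
Wall sequence: LTRB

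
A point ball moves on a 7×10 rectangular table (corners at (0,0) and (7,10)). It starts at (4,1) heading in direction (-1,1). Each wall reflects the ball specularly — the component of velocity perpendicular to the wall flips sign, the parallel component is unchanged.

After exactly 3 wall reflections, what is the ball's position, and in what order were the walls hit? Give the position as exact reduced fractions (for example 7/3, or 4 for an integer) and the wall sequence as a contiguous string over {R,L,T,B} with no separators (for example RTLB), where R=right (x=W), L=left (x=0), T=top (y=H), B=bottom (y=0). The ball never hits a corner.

Final position: (7,8)
Wall sequence: LTR

1. t=4 → L at (0,5); v=(1,1)
2. t=5 → T at (5,10); v=(1,-1)
3. t=2 → R at (7,8); v=(-1,-1)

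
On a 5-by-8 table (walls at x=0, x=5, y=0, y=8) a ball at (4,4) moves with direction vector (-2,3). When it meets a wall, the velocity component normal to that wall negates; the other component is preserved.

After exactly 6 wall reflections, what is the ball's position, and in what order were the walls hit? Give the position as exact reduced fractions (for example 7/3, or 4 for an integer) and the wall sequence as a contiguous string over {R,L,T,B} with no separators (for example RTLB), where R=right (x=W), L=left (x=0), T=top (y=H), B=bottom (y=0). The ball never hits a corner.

Final position: (0,7)
Wall sequence: TLBRTL

1. t=4/3 → T at (4/3,8); v=(-2,-3)
2. t=2/3 → L at (0,6); v=(2,-3)
3. t=2 → B at (4,0); v=(2,3)
4. t=1/2 → R at (5,3/2); v=(-2,3)
5. t=13/6 → T at (2/3,8); v=(-2,-3)
6. t=1/3 → L at (0,7); v=(2,-3)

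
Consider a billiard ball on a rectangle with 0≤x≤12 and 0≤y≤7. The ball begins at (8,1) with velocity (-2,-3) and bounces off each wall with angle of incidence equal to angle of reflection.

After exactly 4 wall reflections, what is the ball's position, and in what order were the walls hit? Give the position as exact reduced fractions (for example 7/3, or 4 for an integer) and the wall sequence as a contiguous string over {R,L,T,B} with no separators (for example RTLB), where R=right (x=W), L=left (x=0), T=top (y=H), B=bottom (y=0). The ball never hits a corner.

1. t=1/3 → B at (22/3,0); v=(-2,3)
2. t=7/3 → T at (8/3,7); v=(-2,-3)
3. t=4/3 → L at (0,3); v=(2,-3)
4. t=1 → B at (2,0); v=(2,3)

Final position: (2,0)
Wall sequence: BTLB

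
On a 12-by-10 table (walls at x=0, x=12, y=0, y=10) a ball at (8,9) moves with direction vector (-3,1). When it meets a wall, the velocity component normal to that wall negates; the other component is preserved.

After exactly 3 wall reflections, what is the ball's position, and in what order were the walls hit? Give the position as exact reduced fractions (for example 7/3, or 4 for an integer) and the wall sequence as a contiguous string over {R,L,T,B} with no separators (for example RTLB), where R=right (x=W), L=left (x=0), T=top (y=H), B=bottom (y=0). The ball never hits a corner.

1. t=1 → T at (5,10); v=(-3,-1)
2. t=5/3 → L at (0,25/3); v=(3,-1)
3. t=4 → R at (12,13/3); v=(-3,-1)

Final position: (12,13/3)
Wall sequence: TLR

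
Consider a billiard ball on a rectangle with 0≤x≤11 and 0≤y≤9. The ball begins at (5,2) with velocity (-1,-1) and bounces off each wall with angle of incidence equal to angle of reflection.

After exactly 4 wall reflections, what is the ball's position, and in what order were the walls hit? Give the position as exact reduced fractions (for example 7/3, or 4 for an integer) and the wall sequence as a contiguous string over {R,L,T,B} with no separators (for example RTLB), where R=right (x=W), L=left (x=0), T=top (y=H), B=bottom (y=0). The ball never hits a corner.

Final position: (11,4)
Wall sequence: BLTR

1. t=2 → B at (3,0); v=(-1,1)
2. t=3 → L at (0,3); v=(1,1)
3. t=6 → T at (6,9); v=(1,-1)
4. t=5 → R at (11,4); v=(-1,-1)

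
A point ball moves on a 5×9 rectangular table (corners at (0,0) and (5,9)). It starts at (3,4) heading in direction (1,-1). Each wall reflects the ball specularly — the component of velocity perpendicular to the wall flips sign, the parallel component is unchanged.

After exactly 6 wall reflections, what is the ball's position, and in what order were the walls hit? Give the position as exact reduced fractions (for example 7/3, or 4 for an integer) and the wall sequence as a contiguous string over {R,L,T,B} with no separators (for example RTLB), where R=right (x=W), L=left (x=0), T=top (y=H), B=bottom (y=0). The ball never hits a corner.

1. t=2 → R at (5,2); v=(-1,-1)
2. t=2 → B at (3,0); v=(-1,1)
3. t=3 → L at (0,3); v=(1,1)
4. t=5 → R at (5,8); v=(-1,1)
5. t=1 → T at (4,9); v=(-1,-1)
6. t=4 → L at (0,5); v=(1,-1)

Final position: (0,5)
Wall sequence: RBLRTL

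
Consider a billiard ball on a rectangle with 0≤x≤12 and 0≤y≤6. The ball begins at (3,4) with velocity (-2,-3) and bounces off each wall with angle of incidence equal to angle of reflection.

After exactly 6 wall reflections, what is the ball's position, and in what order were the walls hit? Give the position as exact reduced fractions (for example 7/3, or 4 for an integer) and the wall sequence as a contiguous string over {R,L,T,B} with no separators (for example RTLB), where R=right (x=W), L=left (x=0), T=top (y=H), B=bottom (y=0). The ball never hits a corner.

1. t=4/3 → B at (1/3,0); v=(-2,3)
2. t=1/6 → L at (0,1/2); v=(2,3)
3. t=11/6 → T at (11/3,6); v=(2,-3)
4. t=2 → B at (23/3,0); v=(2,3)
5. t=2 → T at (35/3,6); v=(2,-3)
6. t=1/6 → R at (12,11/2); v=(-2,-3)

Final position: (12,11/2)
Wall sequence: BLTBTR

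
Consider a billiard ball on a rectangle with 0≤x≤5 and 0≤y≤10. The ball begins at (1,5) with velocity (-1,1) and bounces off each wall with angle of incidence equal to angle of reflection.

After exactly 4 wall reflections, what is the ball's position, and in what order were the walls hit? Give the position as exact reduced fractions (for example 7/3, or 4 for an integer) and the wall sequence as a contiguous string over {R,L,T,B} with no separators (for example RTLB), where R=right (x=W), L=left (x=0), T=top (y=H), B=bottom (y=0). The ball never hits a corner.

1. t=1 → L at (0,6); v=(1,1)
2. t=4 → T at (4,10); v=(1,-1)
3. t=1 → R at (5,9); v=(-1,-1)
4. t=5 → L at (0,4); v=(1,-1)

Final position: (0,4)
Wall sequence: LTRL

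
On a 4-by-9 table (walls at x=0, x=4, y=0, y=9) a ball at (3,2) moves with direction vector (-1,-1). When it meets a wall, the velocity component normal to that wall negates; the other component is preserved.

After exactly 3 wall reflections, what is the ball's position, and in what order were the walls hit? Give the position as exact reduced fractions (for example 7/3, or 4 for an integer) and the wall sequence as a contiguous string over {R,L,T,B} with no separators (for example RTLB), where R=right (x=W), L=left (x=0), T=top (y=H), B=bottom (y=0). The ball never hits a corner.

1. t=2 → B at (1,0); v=(-1,1)
2. t=1 → L at (0,1); v=(1,1)
3. t=4 → R at (4,5); v=(-1,1)

Final position: (4,5)
Wall sequence: BLR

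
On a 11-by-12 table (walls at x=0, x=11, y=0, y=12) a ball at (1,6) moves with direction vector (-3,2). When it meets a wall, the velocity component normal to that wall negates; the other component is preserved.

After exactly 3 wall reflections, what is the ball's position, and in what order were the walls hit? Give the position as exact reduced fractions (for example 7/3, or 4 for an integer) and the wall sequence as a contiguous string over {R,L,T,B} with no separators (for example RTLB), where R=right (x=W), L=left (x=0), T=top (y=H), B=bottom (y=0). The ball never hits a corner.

1. t=1/3 → L at (0,20/3); v=(3,2)
2. t=8/3 → T at (8,12); v=(3,-2)
3. t=1 → R at (11,10); v=(-3,-2)

Final position: (11,10)
Wall sequence: LTR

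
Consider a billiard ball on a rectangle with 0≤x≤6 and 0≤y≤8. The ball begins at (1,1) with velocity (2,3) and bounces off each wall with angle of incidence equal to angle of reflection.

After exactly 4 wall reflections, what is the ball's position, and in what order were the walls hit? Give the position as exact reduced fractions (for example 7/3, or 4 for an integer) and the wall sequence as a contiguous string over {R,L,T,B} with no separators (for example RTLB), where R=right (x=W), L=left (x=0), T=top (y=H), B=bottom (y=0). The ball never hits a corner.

Final position: (0,3/2)
Wall sequence: TRBL

1. t=7/3 → T at (17/3,8); v=(2,-3)
2. t=1/6 → R at (6,15/2); v=(-2,-3)
3. t=5/2 → B at (1,0); v=(-2,3)
4. t=1/2 → L at (0,3/2); v=(2,3)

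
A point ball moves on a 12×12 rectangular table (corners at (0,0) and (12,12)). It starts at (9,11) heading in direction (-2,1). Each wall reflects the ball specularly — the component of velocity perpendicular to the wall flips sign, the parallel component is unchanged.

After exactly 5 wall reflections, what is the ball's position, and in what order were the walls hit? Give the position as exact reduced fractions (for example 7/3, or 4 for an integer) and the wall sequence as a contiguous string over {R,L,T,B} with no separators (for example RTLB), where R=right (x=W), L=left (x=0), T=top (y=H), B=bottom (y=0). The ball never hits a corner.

1. t=1 → T at (7,12); v=(-2,-1)
2. t=7/2 → L at (0,17/2); v=(2,-1)
3. t=6 → R at (12,5/2); v=(-2,-1)
4. t=5/2 → B at (7,0); v=(-2,1)
5. t=7/2 → L at (0,7/2); v=(2,1)

Final position: (0,7/2)
Wall sequence: TLRBL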